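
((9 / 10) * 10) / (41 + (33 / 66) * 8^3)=1 / 33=0.03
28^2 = 784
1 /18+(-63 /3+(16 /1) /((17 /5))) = -4969 /306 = -16.24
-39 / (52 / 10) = -7.50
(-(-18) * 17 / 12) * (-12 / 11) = -306 / 11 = -27.82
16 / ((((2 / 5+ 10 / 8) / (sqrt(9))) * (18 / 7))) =1120 / 99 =11.31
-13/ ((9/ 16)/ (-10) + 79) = -2080/ 12631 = -0.16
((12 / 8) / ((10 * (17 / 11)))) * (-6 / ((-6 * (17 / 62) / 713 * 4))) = 729399 / 11560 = 63.10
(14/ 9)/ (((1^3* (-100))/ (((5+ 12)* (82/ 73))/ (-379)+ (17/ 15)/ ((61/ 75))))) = -15866627/ 759459150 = -0.02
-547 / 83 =-6.59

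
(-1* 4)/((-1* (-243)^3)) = -4/14348907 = -0.00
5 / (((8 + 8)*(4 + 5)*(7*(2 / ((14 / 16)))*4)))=5 / 9216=0.00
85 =85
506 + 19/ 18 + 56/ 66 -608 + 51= -9721/ 198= -49.10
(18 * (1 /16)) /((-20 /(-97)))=873 /160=5.46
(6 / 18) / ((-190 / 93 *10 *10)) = -31 / 19000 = -0.00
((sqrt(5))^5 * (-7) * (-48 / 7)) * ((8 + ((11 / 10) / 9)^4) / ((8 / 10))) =524894641 * sqrt(5) / 43740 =26833.56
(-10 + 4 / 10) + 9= -3 / 5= -0.60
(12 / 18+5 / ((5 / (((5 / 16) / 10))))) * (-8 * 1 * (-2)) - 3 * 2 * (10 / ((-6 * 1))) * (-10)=-533 / 6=-88.83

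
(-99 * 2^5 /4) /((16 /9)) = -891 /2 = -445.50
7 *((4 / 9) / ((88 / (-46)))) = -161 / 99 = -1.63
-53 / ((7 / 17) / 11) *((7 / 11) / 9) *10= -1001.11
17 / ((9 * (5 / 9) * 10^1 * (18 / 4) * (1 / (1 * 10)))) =34 / 45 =0.76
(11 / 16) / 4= 11 / 64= 0.17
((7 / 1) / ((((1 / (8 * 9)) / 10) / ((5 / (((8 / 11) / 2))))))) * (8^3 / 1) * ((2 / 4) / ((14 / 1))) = 1267200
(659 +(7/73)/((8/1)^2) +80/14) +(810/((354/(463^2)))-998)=945804625867/1929536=490172.05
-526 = -526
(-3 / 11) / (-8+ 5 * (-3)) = 3 / 253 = 0.01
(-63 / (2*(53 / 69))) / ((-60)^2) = -483 / 42400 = -0.01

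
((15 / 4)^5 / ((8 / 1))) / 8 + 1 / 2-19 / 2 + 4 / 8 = 202319 / 65536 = 3.09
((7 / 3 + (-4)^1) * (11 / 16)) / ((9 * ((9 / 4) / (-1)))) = 55 / 972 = 0.06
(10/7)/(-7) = -10/49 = -0.20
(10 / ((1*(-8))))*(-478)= 1195 / 2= 597.50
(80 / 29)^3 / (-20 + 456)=128000 / 2658401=0.05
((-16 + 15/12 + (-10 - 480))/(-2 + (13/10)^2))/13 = 50475/403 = 125.25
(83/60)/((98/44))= 913/1470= 0.62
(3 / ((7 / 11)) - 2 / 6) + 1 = 113 / 21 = 5.38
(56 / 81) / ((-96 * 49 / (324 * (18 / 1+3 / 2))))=-13 / 14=-0.93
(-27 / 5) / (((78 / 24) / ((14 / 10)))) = -756 / 325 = -2.33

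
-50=-50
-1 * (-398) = 398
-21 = -21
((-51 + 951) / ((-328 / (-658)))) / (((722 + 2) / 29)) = 2146725 / 29684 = 72.32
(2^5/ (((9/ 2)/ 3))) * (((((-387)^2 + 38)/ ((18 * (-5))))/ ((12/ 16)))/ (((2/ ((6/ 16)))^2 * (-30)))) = 149807/ 2700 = 55.48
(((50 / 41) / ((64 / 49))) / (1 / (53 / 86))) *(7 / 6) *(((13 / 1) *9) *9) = 159520725 / 225664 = 706.89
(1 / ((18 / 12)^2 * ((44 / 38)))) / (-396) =-19 / 19602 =-0.00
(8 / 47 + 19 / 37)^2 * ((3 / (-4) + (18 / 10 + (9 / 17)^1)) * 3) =2277504531 / 1028201140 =2.22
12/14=6/7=0.86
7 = 7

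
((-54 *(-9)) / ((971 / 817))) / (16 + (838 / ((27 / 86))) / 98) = 262656513 / 27771571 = 9.46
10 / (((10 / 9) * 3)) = 3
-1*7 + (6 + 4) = 3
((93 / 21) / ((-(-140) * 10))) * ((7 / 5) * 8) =31 / 875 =0.04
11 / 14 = 0.79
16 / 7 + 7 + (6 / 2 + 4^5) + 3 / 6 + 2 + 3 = 14585 / 14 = 1041.79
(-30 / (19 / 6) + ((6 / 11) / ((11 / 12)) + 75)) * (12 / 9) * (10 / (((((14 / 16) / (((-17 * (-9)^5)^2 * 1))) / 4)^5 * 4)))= 17665423466963895462335740568147279723856392540766047400016050985925345280 / 38639293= 457188061566341171468529200000000000000000000000000000000000000000.00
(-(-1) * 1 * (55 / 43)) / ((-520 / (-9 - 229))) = 1309 / 2236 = 0.59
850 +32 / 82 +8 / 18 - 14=836.83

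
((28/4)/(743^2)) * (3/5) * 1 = 21/2760245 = 0.00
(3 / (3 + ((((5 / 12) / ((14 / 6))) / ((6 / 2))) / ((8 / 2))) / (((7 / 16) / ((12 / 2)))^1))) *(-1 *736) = -108192 / 157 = -689.12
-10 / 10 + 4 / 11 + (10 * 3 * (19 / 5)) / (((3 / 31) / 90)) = 1166213 / 11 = 106019.36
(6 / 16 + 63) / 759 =169 / 2024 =0.08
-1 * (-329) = 329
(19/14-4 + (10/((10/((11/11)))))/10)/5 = -89/175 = -0.51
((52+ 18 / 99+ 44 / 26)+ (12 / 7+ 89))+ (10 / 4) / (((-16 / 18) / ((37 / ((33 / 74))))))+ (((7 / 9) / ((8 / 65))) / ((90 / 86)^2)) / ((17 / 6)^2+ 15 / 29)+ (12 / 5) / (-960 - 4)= -11168090284475 / 126778900248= -88.09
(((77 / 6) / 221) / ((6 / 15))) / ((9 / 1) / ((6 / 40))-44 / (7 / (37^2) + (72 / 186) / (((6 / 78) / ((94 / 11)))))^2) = 155194312821397465 / 64116178202091118272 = 0.00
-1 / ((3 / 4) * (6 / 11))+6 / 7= -100 / 63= -1.59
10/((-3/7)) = -70/3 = -23.33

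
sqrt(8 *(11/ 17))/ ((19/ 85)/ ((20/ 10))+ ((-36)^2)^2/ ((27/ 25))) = 20 *sqrt(374)/ 264384019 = 0.00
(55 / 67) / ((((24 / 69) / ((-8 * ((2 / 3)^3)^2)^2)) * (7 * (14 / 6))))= 41451520 / 581573601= 0.07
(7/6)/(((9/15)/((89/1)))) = 173.06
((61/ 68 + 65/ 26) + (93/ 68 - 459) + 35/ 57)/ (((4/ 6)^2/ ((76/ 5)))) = -1318677/ 85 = -15513.85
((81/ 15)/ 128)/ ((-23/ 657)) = -17739/ 14720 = -1.21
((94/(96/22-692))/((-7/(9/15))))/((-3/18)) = -4653/66185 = -0.07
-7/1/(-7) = 1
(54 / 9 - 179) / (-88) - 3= -91 / 88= -1.03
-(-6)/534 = 1/89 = 0.01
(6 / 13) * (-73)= -33.69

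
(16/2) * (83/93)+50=5314/93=57.14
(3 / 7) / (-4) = -3 / 28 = -0.11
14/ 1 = 14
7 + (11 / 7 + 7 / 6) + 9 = 787 / 42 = 18.74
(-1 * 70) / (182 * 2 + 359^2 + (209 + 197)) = -0.00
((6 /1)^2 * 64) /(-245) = -9.40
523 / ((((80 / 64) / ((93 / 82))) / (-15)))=-291834 / 41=-7117.90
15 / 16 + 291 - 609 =-5073 / 16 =-317.06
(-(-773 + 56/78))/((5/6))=60238/65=926.74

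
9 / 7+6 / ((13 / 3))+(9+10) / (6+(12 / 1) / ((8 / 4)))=4645 / 1092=4.25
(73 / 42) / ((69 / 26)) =949 / 1449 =0.65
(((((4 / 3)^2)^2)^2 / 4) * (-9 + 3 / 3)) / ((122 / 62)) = -4063232 / 400221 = -10.15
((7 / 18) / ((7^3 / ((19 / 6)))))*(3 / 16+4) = 1273 / 84672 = 0.02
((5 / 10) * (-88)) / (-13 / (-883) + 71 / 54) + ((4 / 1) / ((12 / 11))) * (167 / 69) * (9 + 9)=184659046 / 1458085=126.64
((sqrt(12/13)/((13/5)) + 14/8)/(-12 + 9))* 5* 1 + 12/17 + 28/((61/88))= 475145/12444 - 50* sqrt(39)/507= 37.57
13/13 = 1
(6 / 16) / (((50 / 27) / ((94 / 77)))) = 3807 / 15400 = 0.25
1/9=0.11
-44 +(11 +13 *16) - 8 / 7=1217 / 7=173.86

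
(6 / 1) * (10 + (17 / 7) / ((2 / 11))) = 140.14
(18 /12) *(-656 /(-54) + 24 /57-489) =-244409 /342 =-714.65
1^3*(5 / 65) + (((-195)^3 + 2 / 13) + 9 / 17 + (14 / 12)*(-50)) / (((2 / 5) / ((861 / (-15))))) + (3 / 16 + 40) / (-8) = 6946071596455 / 6528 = 1064042830.34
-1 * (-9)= 9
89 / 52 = 1.71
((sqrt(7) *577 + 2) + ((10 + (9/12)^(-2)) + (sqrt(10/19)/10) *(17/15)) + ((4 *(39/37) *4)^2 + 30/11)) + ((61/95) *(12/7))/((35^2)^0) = 17 *sqrt(190)/2850 + 27221346742/90128115 + 577 *sqrt(7) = 1828.71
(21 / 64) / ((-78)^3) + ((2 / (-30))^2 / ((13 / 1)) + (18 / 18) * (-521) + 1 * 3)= -131102812847 / 253094400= -518.00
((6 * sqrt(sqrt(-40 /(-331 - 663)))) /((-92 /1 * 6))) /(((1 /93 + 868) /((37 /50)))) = -3441 * sqrt(2) * 497^(3 /4) * 5^(1 /4) /184553495000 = -0.00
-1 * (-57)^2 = -3249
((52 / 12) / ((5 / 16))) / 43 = 208 / 645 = 0.32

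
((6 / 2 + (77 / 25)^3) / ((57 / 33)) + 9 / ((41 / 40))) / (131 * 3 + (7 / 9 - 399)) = -3005208072 / 572078125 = -5.25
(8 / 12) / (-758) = -0.00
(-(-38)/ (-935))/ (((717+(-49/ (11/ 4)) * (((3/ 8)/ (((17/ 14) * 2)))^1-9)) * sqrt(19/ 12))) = -0.00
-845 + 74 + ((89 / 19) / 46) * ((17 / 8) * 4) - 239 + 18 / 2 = -1748235 / 1748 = -1000.13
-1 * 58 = -58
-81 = -81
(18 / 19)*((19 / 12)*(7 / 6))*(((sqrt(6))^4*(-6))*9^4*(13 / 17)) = -32240754 / 17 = -1896514.94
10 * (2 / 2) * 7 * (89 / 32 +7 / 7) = 264.69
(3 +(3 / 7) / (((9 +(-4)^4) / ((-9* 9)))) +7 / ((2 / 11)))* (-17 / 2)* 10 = -2609143 / 742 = -3516.37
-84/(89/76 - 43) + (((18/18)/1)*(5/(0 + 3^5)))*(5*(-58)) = -3058238/772497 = -3.96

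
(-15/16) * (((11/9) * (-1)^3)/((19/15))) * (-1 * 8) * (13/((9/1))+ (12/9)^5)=-378125/9234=-40.95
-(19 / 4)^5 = -2476099 / 1024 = -2418.07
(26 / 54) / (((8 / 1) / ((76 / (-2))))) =-247 / 108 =-2.29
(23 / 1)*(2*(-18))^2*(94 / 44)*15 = 10507320 / 11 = 955210.91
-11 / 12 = -0.92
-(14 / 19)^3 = -2744 / 6859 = -0.40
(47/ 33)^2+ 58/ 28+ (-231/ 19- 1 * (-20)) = 3459287/ 289674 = 11.94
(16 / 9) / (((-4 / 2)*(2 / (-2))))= 8 / 9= 0.89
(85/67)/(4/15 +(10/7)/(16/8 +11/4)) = 169575/75844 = 2.24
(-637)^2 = 405769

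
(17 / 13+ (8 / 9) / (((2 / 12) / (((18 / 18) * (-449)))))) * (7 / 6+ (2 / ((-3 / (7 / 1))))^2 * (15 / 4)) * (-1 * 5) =231952385 / 234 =991249.51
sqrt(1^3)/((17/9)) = 9/17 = 0.53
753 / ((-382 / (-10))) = 3765 / 191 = 19.71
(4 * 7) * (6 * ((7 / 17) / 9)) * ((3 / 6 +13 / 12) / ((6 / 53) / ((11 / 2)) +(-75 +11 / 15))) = -2713865 / 16556691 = -0.16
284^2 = 80656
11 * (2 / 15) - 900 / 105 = -746 / 105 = -7.10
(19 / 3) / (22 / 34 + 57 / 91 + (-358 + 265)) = -29393 / 425703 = -0.07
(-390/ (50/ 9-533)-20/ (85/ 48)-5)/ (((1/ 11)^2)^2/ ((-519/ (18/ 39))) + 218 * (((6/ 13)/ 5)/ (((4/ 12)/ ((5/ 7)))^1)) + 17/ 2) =-578652875774974/ 1920356150825193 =-0.30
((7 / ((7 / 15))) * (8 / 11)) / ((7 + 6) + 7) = 6 / 11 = 0.55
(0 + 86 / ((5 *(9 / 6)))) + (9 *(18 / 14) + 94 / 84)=24.16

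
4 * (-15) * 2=-120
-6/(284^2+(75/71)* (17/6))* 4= -1136/3817859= -0.00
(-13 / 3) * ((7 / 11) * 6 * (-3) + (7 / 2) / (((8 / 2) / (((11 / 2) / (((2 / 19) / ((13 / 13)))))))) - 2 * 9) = -74425 / 1056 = -70.48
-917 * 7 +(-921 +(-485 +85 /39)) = -305090 /39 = -7822.82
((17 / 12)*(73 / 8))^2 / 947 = 1540081 / 8727552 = 0.18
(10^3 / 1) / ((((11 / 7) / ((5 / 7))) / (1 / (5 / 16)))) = 16000 / 11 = 1454.55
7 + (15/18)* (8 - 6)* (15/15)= 26/3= 8.67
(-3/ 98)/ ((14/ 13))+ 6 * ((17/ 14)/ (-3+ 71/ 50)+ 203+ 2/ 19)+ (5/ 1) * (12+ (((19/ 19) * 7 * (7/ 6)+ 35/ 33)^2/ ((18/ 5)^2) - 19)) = 97838665905947/ 80735619888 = 1211.84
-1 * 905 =-905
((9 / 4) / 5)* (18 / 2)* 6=243 / 10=24.30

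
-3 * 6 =-18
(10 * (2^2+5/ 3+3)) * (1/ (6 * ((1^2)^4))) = 130/ 9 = 14.44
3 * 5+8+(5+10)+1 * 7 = 45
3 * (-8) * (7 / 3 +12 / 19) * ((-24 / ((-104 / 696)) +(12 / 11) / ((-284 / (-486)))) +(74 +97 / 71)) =-251147000 / 14839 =-16924.79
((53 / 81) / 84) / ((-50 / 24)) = -53 / 14175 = -0.00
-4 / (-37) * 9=36 / 37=0.97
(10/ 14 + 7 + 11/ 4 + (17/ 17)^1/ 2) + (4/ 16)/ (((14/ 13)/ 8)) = 359/ 28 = 12.82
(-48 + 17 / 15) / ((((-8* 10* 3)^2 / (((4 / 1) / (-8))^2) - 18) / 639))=-49913 / 383970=-0.13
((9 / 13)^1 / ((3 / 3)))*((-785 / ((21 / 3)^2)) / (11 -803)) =785 / 56056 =0.01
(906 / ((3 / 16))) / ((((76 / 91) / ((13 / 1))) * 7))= 204152 / 19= 10744.84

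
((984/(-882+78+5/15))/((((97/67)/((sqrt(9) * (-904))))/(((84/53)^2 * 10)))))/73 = 37847693076480/47956065419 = 789.22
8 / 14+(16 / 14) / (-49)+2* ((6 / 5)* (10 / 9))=3308 / 1029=3.21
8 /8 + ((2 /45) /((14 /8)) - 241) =-75592 /315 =-239.97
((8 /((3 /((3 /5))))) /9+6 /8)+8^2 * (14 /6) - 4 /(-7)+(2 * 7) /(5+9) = 191309 /1260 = 151.83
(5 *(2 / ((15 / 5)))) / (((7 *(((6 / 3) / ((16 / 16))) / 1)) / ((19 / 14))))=95 / 294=0.32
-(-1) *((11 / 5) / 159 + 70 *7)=389561 / 795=490.01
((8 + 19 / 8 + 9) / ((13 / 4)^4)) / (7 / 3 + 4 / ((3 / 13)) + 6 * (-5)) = -480 / 28561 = -0.02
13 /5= 2.60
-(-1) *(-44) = -44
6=6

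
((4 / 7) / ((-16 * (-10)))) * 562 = 2.01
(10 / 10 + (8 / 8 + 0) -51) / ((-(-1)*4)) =-49 / 4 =-12.25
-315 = -315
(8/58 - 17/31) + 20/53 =-1577/47647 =-0.03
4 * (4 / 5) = 16 / 5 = 3.20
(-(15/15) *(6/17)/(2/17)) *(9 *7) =-189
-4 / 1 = -4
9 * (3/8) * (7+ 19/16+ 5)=5697/128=44.51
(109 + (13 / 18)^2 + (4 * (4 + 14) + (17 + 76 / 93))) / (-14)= -2002159 / 140616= -14.24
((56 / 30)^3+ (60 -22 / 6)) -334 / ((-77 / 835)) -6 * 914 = -1799.21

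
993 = 993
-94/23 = -4.09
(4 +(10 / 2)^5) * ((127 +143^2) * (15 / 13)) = 965734560 / 13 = 74287273.85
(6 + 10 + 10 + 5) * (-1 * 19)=-589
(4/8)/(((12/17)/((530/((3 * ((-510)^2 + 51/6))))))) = 265/550818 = 0.00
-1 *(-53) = 53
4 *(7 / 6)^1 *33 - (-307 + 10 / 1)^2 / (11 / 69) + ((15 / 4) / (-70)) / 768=-7930058753 / 14336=-553157.00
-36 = -36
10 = 10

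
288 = 288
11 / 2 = 5.50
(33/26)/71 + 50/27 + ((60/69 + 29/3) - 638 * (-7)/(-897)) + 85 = 105955333/1146366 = 92.43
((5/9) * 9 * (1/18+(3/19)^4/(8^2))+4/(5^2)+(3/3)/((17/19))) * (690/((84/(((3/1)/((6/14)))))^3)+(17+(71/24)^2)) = 249160174193713/6125295513600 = 40.68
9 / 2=4.50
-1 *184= -184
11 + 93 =104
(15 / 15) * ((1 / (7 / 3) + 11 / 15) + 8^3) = 53882 / 105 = 513.16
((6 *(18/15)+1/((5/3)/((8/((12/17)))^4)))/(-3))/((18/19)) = -3485.44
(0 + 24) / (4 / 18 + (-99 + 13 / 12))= -864 / 3517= -0.25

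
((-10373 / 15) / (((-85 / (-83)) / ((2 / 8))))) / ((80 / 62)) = -26689729 / 204000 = -130.83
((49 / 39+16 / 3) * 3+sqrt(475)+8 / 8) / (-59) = -0.72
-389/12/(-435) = 389/5220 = 0.07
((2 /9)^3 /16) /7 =1 /10206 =0.00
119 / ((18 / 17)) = 2023 / 18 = 112.39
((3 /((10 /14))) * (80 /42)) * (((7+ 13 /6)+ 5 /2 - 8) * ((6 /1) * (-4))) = -704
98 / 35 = 14 / 5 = 2.80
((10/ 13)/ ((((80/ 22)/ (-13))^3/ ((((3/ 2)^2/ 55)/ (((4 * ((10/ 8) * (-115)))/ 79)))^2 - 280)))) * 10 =8329490230236461/ 84640000000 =98410.80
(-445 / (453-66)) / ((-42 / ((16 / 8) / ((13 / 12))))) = 1780 / 35217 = 0.05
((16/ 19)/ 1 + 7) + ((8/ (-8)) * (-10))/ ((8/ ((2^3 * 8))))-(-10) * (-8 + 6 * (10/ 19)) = 749/ 19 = 39.42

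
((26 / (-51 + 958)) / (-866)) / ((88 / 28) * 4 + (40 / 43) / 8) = -3913 / 1499839689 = -0.00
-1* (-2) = 2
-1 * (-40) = 40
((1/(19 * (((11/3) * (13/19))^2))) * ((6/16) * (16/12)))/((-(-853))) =171/34885994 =0.00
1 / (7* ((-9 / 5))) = -5 / 63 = -0.08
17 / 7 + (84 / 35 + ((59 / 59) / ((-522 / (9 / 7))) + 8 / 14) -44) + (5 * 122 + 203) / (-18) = -255077 / 3045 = -83.77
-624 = -624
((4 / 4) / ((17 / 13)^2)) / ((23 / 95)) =16055 / 6647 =2.42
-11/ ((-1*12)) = 11/ 12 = 0.92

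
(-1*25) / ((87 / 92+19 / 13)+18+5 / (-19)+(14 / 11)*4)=-6249100 / 6307827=-0.99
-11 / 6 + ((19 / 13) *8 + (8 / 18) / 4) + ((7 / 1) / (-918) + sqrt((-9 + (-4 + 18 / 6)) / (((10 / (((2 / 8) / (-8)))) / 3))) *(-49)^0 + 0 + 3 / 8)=sqrt(6) / 8 + 493469 / 47736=10.64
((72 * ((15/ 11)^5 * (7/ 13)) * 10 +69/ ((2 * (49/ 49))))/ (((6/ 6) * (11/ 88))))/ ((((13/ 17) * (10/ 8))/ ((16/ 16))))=2121317867184/ 136088095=15587.83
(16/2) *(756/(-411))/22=-0.67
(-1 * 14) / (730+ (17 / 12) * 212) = -42 / 3091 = -0.01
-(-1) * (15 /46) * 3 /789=15 /12098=0.00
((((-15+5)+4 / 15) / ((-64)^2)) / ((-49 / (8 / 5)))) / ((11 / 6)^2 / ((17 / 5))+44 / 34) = 3723 / 109524800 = 0.00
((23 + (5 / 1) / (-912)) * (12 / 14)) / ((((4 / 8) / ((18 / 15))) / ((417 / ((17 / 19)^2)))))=498459699 / 20230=24639.63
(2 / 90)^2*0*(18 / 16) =0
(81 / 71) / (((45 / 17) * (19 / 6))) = 918 / 6745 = 0.14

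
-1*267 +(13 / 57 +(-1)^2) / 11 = -167339 / 627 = -266.89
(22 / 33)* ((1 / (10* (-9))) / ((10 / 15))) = -1 / 90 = -0.01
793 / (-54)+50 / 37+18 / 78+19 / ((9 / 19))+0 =701507 / 25974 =27.01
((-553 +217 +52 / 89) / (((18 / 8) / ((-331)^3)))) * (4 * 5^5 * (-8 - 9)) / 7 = -920187522372200000 / 5607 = -164114057851293.03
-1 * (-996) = 996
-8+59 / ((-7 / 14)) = -126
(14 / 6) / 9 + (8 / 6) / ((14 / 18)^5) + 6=4966147 / 453789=10.94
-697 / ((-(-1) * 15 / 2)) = -1394 / 15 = -92.93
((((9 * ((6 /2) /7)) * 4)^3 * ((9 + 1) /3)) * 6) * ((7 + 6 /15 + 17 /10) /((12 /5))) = 13646880 /49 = 278507.76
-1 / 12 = -0.08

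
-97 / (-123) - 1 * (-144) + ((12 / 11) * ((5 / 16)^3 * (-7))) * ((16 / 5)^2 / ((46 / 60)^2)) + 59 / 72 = 2431468865 / 17177688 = 141.55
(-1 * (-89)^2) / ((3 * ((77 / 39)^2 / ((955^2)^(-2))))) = -4015947 / 4931680542105625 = -0.00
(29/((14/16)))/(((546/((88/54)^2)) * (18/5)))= 561440/12538071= 0.04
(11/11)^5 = 1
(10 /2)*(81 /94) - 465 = -43305 /94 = -460.69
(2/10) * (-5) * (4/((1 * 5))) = -4/5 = -0.80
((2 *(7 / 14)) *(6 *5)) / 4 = 15 / 2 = 7.50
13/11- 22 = -229/11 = -20.82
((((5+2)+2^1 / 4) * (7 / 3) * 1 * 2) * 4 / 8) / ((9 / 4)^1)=70 / 9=7.78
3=3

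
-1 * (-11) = 11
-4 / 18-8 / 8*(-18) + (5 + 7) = 268 / 9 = 29.78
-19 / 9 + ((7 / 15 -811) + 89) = -32564 / 45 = -723.64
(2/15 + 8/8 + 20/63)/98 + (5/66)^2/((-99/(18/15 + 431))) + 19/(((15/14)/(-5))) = -65583981889/739583460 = -88.68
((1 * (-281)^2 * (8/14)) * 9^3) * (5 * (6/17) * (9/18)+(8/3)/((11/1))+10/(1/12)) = 5215245501492/1309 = 3984144768.14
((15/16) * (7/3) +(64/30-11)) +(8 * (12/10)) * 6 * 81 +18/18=1118381/240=4659.92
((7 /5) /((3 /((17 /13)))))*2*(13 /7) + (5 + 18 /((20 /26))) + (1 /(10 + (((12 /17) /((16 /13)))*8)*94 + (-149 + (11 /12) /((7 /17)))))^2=16273272535052 /530649991875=30.67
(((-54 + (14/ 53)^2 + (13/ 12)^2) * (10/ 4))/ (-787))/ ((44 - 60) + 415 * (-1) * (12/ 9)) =-106699195/ 362481270144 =-0.00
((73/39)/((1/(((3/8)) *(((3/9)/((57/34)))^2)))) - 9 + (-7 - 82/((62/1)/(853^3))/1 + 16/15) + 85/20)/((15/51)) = -3288860447854449127/1178412300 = -2790925084.42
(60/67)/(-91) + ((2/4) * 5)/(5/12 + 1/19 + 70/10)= 259470/798707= 0.32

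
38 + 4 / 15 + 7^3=5719 / 15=381.27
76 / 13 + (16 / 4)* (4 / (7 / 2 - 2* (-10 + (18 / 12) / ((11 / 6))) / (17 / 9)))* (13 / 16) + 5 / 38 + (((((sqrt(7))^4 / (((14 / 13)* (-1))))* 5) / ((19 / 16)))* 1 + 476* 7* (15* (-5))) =-610914207387 / 2442830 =-250084.62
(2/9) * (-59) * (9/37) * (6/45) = -236/555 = -0.43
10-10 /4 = 15 /2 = 7.50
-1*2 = -2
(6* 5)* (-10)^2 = 3000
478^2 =228484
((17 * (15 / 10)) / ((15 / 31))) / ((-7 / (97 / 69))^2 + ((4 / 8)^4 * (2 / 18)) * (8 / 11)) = 490895757 / 231003155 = 2.13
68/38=34/19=1.79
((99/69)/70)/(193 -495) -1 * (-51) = 24797187/486220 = 51.00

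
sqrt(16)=4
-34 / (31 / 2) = -68 / 31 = -2.19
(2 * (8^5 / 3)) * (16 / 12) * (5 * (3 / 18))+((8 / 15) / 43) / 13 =1831731272 / 75465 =24272.59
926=926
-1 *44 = -44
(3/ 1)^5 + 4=247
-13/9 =-1.44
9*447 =4023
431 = 431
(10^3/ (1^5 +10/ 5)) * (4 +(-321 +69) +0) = -248000/ 3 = -82666.67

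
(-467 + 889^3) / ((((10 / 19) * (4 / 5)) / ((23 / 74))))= 518638466.51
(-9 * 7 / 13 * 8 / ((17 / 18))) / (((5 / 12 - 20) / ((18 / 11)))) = 1959552 / 571285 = 3.43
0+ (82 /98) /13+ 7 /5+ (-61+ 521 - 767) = -973131 /3185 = -305.54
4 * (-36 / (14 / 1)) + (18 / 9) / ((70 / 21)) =-339 / 35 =-9.69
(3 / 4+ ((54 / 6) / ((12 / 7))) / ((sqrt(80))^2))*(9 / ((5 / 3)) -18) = -16443 / 1600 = -10.28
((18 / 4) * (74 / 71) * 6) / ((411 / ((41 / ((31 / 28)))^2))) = 877724064 / 9347647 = 93.90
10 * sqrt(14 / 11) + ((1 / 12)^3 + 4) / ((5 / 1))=6913 / 8640 + 10 * sqrt(154) / 11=12.08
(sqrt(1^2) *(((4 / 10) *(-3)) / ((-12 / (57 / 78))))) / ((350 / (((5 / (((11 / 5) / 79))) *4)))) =1501 / 10010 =0.15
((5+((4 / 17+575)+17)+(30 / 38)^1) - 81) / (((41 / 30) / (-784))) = -3927816480 / 13243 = -296595.67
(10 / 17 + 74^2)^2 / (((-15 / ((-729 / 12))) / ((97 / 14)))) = 17026084437057 / 20230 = 841625528.28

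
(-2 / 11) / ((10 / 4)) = -4 / 55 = -0.07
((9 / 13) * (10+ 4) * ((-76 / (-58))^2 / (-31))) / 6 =-30324 / 338923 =-0.09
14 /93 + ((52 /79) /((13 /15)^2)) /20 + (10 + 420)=41088293 /95511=430.19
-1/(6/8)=-4/3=-1.33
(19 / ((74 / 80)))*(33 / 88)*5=1425 / 37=38.51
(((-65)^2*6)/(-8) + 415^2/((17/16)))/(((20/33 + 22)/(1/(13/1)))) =356628525/659464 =540.79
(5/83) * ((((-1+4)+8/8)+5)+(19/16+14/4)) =1095/1328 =0.82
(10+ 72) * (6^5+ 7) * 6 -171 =3829065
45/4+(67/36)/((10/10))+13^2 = 1639/9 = 182.11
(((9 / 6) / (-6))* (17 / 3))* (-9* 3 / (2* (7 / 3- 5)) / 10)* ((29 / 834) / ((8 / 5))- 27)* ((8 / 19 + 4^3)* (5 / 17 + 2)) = 9666486297 / 3380480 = 2859.50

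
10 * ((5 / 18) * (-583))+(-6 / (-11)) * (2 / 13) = -2084117 / 1287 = -1619.36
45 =45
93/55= 1.69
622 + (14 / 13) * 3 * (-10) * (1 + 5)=5566 / 13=428.15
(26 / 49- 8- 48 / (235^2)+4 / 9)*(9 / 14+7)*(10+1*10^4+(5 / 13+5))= -2270263836424 / 4221399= -537798.92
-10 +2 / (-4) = -21 / 2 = -10.50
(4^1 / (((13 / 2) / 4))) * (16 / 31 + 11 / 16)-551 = -220859 / 403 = -548.04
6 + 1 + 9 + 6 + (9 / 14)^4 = 851713 / 38416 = 22.17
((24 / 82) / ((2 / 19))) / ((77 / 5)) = 570 / 3157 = 0.18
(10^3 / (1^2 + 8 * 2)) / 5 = 200 / 17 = 11.76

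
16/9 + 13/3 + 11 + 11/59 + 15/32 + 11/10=1602881/84960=18.87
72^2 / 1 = 5184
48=48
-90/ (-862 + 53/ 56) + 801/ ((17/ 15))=193145655/ 273241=706.87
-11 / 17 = -0.65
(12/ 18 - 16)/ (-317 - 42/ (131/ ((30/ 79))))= 20698/ 428073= 0.05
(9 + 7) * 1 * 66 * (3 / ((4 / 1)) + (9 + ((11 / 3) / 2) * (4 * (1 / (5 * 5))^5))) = 100546882744 / 9765625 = 10296.00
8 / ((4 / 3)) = 6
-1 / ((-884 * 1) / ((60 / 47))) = 0.00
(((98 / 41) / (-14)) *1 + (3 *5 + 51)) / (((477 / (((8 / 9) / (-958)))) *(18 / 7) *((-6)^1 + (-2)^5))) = 18893 / 14417048817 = 0.00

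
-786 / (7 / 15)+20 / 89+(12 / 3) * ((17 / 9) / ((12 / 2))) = -28306408 / 16821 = -1682.80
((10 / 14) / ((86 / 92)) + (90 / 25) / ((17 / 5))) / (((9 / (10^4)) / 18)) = 186560000 / 5117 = 36458.86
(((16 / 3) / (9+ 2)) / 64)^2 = 1 / 17424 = 0.00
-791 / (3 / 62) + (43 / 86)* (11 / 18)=-588493 / 36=-16347.03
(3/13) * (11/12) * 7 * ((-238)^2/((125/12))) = 13084764/1625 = 8052.16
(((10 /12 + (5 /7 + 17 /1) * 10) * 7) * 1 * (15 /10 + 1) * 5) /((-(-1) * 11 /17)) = 3176875 /132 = 24067.23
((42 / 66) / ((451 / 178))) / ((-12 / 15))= -3115 / 9922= -0.31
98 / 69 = 1.42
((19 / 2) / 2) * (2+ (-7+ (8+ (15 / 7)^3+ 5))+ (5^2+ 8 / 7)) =143317 / 686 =208.92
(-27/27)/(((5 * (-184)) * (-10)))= -1/9200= -0.00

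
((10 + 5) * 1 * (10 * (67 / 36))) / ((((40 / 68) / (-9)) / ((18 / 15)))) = -10251 / 2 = -5125.50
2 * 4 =8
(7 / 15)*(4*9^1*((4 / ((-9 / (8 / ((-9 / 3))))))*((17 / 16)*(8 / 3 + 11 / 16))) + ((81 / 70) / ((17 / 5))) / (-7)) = 1139596 / 16065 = 70.94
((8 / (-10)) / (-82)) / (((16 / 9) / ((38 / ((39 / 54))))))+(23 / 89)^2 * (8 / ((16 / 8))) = 23468699 / 42218930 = 0.56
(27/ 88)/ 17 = 27/ 1496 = 0.02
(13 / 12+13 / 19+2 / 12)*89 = 172.14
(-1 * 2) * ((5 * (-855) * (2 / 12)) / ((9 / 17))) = 8075 / 3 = 2691.67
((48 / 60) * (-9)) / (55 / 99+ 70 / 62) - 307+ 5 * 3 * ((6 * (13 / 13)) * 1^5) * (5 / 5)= -259997 / 1175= -221.27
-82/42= -41/21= -1.95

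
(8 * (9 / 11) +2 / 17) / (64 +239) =1246 / 56661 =0.02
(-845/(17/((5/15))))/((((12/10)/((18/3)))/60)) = -84500/17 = -4970.59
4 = 4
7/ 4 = 1.75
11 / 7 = 1.57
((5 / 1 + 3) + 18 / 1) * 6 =156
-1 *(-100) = 100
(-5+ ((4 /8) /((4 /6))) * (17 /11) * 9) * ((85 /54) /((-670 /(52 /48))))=-52819 /3820608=-0.01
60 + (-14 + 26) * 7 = 144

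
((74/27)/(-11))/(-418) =37/62073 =0.00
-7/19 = -0.37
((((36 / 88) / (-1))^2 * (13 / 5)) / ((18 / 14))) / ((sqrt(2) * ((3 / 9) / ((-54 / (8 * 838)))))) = -66339 * sqrt(2) / 16223680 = -0.01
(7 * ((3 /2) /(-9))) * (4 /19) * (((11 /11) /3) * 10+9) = -518 /171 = -3.03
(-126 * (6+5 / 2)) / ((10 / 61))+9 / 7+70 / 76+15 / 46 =-199770049 / 30590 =-6530.57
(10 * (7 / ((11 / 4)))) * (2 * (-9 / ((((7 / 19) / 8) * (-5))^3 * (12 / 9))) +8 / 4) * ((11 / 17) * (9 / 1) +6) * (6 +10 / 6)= 585520307824 / 229075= 2556020.11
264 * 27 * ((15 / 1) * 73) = 7805160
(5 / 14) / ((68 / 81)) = 405 / 952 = 0.43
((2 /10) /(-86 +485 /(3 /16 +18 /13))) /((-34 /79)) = -25833 /12368860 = -0.00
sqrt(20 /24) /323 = sqrt(30) /1938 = 0.00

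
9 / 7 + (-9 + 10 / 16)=-397 / 56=-7.09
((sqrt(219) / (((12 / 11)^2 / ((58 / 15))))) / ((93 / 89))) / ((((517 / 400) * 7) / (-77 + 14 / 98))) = -152743580 * sqrt(219) / 5782833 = -390.88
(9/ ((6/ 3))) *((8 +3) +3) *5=315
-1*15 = -15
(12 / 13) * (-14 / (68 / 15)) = -630 / 221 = -2.85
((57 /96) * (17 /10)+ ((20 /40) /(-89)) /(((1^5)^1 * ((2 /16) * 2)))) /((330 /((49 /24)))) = 153027 /25062400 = 0.01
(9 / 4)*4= 9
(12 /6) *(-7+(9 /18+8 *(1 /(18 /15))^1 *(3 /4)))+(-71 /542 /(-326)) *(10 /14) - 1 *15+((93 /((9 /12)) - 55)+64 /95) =6071700921 /117500180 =51.67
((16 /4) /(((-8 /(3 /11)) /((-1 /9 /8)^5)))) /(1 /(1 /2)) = 1 /28378791936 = 0.00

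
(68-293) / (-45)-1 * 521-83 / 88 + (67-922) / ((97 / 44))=-7723187 / 8536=-904.78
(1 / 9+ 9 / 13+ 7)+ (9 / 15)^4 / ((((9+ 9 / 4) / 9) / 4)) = 3004757 / 365625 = 8.22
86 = 86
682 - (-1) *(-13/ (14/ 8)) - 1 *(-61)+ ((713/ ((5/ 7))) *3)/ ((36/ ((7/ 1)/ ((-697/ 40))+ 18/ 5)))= 733031851/ 731850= 1001.61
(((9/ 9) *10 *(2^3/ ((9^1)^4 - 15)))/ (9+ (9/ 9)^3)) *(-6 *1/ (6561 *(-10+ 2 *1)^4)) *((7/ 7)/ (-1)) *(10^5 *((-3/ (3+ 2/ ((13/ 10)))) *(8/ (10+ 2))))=-40625/ 3378600072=-0.00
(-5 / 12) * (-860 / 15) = 215 / 9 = 23.89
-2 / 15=-0.13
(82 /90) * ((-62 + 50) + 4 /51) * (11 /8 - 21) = 489212 /2295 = 213.16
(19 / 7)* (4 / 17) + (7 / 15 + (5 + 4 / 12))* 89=307519 / 595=516.84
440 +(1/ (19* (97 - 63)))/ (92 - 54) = 10801121/ 24548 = 440.00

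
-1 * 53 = -53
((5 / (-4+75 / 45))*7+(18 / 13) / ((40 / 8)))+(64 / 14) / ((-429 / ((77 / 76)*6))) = -18263 / 1235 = -14.79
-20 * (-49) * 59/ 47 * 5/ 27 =289100/ 1269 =227.82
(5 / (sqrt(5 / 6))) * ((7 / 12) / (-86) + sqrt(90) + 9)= 101.22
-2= -2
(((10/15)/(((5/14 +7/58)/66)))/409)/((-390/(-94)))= 0.05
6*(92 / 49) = 552 / 49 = 11.27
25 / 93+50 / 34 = 2750 / 1581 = 1.74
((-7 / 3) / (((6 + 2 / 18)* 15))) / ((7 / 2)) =-2 / 275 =-0.01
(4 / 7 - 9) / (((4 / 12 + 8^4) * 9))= -59 / 258069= -0.00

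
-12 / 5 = -2.40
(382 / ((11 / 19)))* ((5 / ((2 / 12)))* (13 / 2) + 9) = 1480632 / 11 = 134602.91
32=32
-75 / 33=-25 / 11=-2.27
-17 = -17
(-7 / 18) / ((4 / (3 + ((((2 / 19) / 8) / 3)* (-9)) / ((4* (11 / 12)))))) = -5831 / 20064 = -0.29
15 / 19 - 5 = -80 / 19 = -4.21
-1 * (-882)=882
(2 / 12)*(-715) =-715 / 6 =-119.17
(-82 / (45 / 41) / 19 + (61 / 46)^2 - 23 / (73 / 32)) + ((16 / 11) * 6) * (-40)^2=20268168555509 / 1452771540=13951.38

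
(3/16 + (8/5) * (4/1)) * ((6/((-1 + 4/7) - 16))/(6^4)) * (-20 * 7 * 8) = 25823/12420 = 2.08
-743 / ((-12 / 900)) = 55725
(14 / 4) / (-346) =-7 / 692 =-0.01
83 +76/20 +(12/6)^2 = 454/5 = 90.80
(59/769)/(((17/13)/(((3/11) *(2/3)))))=1534/143803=0.01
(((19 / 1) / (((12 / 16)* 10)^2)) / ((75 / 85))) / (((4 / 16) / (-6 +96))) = 10336 / 75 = 137.81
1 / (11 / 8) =0.73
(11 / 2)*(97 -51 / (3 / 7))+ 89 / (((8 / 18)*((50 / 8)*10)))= -117.80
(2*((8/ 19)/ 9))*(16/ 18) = 128/ 1539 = 0.08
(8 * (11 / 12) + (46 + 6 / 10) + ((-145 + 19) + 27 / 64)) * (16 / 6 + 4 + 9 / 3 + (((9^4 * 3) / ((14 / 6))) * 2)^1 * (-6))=146193960019 / 20160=7251684.52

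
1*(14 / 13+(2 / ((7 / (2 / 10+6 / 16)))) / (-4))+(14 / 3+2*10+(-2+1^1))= 539503 / 21840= 24.70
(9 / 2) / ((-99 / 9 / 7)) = -63 / 22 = -2.86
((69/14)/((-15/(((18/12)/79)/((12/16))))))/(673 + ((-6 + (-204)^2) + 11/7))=-23/116916840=-0.00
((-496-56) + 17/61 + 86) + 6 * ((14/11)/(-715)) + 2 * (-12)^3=-1881509749/479765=-3921.73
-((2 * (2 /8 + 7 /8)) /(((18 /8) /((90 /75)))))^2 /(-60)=3 /125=0.02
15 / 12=5 / 4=1.25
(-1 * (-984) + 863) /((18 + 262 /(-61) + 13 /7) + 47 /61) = 788669 /6974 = 113.09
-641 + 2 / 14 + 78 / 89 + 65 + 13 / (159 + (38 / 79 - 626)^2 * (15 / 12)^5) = -42717358035937033 / 74293547582667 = -574.98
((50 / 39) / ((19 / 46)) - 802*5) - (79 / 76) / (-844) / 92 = -922181810039 / 230148672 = -4006.90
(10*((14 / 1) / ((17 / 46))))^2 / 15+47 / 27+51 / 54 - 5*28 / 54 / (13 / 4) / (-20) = 1941517337 / 202878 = 9569.88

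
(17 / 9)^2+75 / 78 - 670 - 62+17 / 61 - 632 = -174609943 / 128466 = -1359.19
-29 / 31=-0.94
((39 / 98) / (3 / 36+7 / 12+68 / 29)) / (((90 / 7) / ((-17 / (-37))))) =6409 / 1357160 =0.00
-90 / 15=-6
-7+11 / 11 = -6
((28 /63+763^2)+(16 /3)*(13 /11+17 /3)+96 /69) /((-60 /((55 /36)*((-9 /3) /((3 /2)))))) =441895387 /14904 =29649.45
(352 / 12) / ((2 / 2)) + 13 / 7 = 655 / 21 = 31.19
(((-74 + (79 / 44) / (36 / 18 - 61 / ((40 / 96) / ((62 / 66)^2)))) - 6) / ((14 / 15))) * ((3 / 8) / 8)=-3324884175 / 827380736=-4.02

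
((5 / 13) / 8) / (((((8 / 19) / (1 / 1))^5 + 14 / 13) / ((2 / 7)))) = 2476099 / 196511672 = 0.01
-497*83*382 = -15757882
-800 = -800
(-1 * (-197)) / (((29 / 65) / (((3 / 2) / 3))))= 12805 / 58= 220.78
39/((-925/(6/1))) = -234/925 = -0.25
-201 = -201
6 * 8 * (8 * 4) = 1536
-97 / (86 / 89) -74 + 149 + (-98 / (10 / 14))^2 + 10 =40438181 / 2150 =18808.46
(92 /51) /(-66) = -46 /1683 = -0.03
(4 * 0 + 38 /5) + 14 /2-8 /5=13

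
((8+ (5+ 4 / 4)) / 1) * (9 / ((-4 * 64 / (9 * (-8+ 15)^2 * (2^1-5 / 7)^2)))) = -45927 / 128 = -358.80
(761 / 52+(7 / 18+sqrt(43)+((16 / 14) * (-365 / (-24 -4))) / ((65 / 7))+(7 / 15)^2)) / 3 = sqrt(43) / 3+459887 / 81900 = 7.80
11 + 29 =40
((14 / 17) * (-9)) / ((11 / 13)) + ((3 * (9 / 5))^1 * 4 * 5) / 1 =99.24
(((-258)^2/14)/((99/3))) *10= 110940/77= 1440.78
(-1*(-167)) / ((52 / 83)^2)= 1150463 / 2704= 425.47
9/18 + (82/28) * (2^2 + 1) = 15.14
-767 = -767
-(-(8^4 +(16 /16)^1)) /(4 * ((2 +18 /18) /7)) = 28679 /12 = 2389.92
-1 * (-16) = 16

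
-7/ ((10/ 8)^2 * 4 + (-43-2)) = 28/ 155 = 0.18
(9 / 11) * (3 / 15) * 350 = 57.27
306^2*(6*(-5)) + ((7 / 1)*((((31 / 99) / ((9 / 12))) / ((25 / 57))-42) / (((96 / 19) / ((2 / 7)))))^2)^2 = -1712718551763581323992818399 / 610016890190400000000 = -2807657.59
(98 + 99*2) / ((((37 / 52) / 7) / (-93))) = -270816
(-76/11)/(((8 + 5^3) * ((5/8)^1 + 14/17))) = -544/15169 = -0.04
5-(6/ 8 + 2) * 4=-6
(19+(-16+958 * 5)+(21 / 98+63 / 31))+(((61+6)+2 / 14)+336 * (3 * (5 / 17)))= 38062069 / 7378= 5158.86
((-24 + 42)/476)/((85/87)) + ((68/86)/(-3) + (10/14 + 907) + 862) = 4617783467/2609670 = 1769.49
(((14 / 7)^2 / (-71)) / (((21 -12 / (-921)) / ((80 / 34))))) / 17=-49120 / 132368069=-0.00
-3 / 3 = -1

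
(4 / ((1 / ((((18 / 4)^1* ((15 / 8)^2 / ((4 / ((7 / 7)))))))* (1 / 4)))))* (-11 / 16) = -22275 / 8192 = -2.72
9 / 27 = 0.33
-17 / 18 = -0.94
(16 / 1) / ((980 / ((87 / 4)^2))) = 7569 / 980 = 7.72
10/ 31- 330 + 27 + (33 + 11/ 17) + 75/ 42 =-267.24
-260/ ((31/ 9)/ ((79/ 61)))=-184860/ 1891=-97.76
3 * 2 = 6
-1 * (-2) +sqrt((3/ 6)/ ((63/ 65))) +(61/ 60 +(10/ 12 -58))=-1083/ 20 +sqrt(910)/ 42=-53.43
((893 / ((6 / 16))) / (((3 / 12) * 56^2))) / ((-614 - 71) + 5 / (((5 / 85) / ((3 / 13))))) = -0.00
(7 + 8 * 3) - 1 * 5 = 26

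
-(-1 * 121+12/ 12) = 120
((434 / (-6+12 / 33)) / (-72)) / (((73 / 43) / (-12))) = -3311 / 438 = -7.56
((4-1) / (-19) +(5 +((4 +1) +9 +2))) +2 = 434 / 19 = 22.84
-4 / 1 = -4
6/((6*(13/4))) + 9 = 121/13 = 9.31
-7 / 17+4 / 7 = 19 / 119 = 0.16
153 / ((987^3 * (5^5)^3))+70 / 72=38036960296630859579 / 39123730590820312500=0.97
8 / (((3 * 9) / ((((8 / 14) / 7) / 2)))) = 16 / 1323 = 0.01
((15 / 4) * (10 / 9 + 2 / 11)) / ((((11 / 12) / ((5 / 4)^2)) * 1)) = 1000 / 121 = 8.26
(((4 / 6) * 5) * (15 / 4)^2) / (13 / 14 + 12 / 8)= 2625 / 136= 19.30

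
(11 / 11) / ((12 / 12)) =1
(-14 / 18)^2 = 49 / 81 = 0.60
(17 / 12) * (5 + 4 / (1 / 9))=697 / 12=58.08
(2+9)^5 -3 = 161048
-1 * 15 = -15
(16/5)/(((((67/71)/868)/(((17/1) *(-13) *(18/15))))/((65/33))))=-5665831808/3685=-1537539.16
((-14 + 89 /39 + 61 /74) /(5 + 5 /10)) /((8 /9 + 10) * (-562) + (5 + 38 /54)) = 282951 /873406534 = 0.00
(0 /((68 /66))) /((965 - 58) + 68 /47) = 0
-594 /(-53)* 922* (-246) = -134726328 /53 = -2542006.19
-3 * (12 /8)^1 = -9 /2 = -4.50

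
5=5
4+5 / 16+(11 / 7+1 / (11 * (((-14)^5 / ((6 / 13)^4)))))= 497099891641 / 84484351952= 5.88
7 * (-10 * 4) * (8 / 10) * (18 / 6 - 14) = 2464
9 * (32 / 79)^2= 9216 / 6241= 1.48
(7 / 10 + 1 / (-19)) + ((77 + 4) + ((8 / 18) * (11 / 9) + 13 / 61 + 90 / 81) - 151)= -63354427 / 938790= -67.49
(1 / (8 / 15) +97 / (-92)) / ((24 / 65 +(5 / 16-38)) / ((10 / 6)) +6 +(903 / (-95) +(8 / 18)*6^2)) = -1864850 / 22488181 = -0.08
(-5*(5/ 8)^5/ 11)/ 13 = -15625/ 4685824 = -0.00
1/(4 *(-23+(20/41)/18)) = -0.01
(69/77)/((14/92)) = 3174/539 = 5.89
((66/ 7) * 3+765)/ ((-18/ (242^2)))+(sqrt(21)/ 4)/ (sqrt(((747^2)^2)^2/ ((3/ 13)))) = -18066994/ 7+sqrt(91)/ 5397150097404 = -2580999.14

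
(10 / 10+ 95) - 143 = -47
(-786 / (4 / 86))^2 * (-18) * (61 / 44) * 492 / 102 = -6428034708309 / 187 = -34374517156.73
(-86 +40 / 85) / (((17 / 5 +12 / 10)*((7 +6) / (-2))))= 14540 / 5083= 2.86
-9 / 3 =-3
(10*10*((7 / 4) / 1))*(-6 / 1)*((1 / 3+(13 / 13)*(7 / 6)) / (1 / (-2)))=3150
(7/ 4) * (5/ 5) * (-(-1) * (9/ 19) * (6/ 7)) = 27/ 38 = 0.71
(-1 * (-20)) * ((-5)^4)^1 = 12500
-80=-80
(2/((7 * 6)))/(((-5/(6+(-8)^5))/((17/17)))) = 32762/105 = 312.02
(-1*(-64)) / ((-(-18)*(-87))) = -32 / 783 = -0.04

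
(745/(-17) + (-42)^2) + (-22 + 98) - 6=30433/17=1790.18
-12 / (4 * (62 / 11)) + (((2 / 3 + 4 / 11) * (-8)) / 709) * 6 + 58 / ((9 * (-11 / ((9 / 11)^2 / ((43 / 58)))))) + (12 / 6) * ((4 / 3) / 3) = -5482171525 / 22642633926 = -0.24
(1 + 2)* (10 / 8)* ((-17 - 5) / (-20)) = 33 / 8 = 4.12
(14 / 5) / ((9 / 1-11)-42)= -7 / 110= -0.06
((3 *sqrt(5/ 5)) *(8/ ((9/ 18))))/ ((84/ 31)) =124/ 7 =17.71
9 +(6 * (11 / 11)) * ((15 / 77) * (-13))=-477 / 77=-6.19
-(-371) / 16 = 371 / 16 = 23.19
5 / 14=0.36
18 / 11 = 1.64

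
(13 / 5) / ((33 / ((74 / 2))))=481 / 165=2.92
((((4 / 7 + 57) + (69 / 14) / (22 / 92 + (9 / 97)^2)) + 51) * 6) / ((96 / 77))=1060653913 / 1715600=618.24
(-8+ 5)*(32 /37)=-96 /37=-2.59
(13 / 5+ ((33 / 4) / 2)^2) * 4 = 6277 / 80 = 78.46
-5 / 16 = -0.31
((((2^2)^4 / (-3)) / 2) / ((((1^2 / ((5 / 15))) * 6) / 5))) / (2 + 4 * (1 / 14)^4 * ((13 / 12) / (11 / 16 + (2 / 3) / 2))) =-37647680 / 6353397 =-5.93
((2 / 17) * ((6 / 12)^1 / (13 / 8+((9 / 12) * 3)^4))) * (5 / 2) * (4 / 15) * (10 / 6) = 2560 / 1067481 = 0.00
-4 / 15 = -0.27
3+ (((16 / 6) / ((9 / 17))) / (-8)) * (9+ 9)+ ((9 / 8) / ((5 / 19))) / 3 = -829 / 120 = -6.91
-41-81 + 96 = -26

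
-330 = -330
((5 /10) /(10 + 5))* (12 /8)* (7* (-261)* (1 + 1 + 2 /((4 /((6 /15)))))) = -20097 /100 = -200.97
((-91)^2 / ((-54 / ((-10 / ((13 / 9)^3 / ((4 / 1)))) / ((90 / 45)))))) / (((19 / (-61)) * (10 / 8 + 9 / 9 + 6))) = -396.04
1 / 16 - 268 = -4287 / 16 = -267.94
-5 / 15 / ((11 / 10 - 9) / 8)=0.34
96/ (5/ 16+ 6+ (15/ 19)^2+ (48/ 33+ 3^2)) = 6099456/ 1104911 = 5.52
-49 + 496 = 447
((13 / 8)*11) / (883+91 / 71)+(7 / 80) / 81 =481301 / 22602240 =0.02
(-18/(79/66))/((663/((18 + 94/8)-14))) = -6237/17459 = -0.36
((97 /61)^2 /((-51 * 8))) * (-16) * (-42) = -263452 /63257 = -4.16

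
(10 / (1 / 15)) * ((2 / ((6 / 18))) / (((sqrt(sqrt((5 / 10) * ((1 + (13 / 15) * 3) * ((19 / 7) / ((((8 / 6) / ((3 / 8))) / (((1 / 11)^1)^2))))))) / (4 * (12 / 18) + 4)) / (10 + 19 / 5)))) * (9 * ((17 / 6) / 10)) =140760 * sqrt(11) * 480130^(1 / 4) / 19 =646787.64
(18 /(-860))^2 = 81 /184900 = 0.00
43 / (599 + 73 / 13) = 559 / 7860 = 0.07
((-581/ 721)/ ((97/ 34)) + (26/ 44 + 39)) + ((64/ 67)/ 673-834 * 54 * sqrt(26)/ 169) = 389603779335/ 9911091982-45036 * sqrt(26)/ 169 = -1319.50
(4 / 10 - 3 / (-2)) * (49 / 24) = 931 / 240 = 3.88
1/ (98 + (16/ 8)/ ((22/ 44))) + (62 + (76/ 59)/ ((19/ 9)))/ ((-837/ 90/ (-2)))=2513749/ 186558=13.47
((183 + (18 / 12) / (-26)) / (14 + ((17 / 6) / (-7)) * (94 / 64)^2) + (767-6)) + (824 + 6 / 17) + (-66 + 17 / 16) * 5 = 2544463180639 / 1996280624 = 1274.60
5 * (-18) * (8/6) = -120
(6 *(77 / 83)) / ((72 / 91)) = 7.04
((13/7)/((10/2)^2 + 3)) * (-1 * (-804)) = 2613/49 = 53.33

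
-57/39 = -19/13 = -1.46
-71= -71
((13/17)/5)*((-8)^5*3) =-1277952/85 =-15034.73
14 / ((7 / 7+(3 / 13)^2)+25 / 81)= 191646 / 18643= 10.28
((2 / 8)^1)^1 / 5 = 1 / 20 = 0.05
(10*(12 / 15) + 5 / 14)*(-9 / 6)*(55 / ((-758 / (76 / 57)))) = 6435 / 5306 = 1.21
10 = 10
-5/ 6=-0.83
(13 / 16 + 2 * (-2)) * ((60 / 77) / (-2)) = 765 / 616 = 1.24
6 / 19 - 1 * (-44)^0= -13 / 19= -0.68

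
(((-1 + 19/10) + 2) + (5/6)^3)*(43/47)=161551/50760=3.18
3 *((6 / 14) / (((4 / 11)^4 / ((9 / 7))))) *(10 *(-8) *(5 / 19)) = -29648025 / 14896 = -1990.33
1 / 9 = 0.11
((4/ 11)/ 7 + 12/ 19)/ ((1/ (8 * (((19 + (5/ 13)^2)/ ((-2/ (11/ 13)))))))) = -12944000/ 292201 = -44.30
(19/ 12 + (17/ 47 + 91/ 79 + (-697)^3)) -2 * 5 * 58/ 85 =-256479970894313/ 757452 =-338608876.73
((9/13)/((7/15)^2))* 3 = 6075/637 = 9.54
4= 4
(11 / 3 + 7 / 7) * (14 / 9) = 196 / 27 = 7.26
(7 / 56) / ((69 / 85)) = 85 / 552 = 0.15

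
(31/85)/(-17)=-0.02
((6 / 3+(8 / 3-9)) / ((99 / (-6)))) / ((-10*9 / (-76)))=988 / 4455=0.22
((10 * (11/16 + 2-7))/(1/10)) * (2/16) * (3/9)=-575/32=-17.97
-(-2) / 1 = 2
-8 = -8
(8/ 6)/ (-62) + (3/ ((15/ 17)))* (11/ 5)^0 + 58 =28541/ 465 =61.38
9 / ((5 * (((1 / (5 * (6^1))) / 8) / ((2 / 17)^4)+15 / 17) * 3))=0.03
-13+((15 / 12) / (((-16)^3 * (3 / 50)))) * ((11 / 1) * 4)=-81247 / 6144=-13.22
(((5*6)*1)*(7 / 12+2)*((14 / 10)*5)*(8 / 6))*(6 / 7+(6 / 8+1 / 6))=23095 / 18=1283.06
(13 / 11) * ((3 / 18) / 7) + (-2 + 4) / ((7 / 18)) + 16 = 9781 / 462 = 21.17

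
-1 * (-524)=524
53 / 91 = 0.58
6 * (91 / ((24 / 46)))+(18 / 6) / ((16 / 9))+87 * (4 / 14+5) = 168901 / 112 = 1508.04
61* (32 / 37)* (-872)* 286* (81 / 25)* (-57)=2247616470528 / 925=2429855643.81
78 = 78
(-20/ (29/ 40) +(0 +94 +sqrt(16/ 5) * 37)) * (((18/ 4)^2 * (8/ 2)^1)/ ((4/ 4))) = 11988 * sqrt(5)/ 5 +156006/ 29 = 10740.71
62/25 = 2.48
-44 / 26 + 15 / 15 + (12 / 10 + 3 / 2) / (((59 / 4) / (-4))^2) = -111717 / 226265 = -0.49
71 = 71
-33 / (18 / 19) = -209 / 6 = -34.83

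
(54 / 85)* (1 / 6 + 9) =99 / 17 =5.82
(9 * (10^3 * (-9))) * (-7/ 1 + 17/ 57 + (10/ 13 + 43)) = -3002465.59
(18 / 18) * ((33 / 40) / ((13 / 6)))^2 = 9801 / 67600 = 0.14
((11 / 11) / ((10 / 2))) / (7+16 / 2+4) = 1 / 95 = 0.01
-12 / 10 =-6 / 5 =-1.20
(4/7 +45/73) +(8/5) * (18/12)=9167/2555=3.59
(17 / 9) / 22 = 17 / 198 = 0.09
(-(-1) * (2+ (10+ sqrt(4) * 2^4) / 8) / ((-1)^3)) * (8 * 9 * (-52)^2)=-1411488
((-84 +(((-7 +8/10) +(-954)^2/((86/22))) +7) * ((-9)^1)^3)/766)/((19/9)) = -164210600106/1564555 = -104956.74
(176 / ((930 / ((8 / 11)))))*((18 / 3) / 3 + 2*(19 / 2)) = 448 / 155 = 2.89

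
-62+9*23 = 145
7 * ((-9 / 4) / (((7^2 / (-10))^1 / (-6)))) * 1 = -135 / 7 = -19.29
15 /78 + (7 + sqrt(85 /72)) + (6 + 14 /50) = sqrt(170) /12 + 8757 /650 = 14.56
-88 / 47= -1.87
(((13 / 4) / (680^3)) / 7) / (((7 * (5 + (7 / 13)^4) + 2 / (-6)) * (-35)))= -1113879 / 930828676870400000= -0.00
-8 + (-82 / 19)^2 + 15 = 25.63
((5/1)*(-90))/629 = -450/629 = -0.72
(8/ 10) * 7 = 28/ 5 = 5.60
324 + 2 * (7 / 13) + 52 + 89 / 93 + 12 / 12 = 458252 / 1209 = 379.03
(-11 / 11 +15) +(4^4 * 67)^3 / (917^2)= 5045977588254 / 840889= 6000765.37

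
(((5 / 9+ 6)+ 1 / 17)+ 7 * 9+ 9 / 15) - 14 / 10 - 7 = 47288 / 765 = 61.81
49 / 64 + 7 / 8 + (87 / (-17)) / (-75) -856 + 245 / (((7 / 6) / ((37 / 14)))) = -8140719 / 27200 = -299.29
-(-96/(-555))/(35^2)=-32/226625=-0.00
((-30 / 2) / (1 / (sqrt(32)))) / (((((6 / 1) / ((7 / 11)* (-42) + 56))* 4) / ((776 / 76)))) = -156170* sqrt(2) / 209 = -1056.74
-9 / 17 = -0.53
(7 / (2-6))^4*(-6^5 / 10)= -583443 / 80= -7293.04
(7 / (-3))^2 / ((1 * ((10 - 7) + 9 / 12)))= 196 / 135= 1.45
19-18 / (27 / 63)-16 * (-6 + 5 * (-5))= 473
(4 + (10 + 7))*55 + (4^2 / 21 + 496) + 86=36493 / 21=1737.76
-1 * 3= -3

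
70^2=4900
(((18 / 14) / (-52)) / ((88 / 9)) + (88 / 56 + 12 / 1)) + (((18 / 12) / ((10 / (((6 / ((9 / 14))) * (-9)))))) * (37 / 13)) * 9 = -49519061 / 160160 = -309.18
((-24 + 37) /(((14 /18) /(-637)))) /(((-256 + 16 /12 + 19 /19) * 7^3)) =4563 /37289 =0.12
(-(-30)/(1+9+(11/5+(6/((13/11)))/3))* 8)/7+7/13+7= 274086/27391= 10.01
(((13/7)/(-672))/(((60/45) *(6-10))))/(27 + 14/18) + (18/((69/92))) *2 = 301056117/6272000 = 48.00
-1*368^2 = -135424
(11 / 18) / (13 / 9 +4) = 11 / 98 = 0.11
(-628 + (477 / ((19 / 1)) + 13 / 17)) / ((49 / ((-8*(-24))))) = -5334528 / 2261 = -2359.37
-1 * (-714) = 714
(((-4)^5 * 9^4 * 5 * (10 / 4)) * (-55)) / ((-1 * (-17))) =4618944000 / 17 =271702588.24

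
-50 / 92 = -0.54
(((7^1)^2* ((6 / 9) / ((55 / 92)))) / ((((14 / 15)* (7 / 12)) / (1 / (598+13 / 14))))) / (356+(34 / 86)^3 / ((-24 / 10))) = 0.00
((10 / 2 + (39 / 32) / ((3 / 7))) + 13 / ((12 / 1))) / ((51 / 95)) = 81415 / 4896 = 16.63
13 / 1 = 13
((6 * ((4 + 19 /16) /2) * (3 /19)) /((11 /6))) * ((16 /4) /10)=2241 /4180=0.54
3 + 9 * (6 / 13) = 93 / 13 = 7.15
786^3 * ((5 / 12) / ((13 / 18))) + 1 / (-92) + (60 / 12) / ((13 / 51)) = 280146744.22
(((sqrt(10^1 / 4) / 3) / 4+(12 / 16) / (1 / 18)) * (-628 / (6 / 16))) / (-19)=628 * sqrt(10) / 171+22608 / 19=1201.51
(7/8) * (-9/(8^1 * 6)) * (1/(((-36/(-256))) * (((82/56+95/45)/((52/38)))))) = -7644/17119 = -0.45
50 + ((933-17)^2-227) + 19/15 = 12583204/15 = 838880.27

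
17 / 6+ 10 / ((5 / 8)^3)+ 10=53.79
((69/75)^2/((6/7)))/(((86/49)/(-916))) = -41551363/80625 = -515.37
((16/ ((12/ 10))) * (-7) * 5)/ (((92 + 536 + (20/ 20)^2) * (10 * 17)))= -0.00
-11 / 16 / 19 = -11 / 304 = -0.04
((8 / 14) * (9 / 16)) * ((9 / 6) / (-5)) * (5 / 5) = -27 / 280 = -0.10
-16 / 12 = -4 / 3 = -1.33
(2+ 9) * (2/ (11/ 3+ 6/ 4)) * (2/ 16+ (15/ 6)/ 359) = 12507/ 22258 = 0.56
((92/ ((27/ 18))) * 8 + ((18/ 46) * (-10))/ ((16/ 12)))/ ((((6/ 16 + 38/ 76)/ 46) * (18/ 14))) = 538456/ 27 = 19942.81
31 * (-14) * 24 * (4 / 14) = -2976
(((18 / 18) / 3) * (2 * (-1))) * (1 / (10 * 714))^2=-1 / 76469400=-0.00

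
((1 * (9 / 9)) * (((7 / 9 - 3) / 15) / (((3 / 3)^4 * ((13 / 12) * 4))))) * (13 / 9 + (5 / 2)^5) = -28541 / 8424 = -3.39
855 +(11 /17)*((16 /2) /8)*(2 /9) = 130837 /153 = 855.14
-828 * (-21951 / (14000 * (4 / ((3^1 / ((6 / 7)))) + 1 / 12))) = 13631571 / 12875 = 1058.76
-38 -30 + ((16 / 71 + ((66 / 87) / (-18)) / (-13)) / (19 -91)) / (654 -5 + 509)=-1365815994973 / 20085528528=-68.00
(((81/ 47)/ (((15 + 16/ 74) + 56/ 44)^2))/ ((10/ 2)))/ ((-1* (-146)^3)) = 1490841/ 3659808806321240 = 0.00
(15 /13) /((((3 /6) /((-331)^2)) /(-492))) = -1617120360 /13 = -124393873.85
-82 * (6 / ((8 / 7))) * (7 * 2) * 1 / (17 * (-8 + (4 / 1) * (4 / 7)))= 42189 / 680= 62.04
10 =10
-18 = -18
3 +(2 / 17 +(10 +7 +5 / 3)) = 21.78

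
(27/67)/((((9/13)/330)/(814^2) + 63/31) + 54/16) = 66088981530/886782665323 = 0.07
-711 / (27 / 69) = -1817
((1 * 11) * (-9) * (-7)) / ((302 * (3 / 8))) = 924 / 151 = 6.12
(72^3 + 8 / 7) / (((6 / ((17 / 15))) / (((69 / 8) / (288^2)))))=127697863 / 17418240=7.33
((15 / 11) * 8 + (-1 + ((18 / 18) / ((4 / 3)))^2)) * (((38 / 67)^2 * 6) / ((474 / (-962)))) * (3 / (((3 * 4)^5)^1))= -320020363 / 647119300608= -0.00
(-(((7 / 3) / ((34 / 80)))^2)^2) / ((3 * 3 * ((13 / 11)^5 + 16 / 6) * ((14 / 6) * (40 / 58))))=-205052710016000 / 16251954414687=-12.62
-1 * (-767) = 767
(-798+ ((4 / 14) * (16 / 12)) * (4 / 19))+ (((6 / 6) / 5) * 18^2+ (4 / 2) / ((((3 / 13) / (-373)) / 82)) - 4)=-176767498 / 665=-265815.79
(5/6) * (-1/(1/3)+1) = -5/3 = -1.67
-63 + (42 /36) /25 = -9443 /150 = -62.95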